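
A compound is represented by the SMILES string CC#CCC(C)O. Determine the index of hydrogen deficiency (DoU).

Molecular formula: C6H10O.
DoU = (2C + 2 + N − H − X) / 2, where X is the halogen count and O/S are ignored.
    = (2·6 + 2 + 0 − 10 − 0) / 2 = 4 / 2 = 2.

2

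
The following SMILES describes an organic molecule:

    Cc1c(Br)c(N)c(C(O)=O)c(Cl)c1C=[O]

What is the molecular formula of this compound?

Walk through each heavy atom and fill implicit hydrogens from standard valence (C 4, N 3, O 2, S 2, halogen 1); for lowercase aromatic atoms, an aromatic c carries 1 H when it has two neighbours and 0 H with three, and aromatic n carries 0 H:
  atom 1: C, bond orders sum to 1 (valence 4) → 3 H
  atom 2: aromatic c, 3 neighbours → 0 H
  atom 3: aromatic c, 3 neighbours → 0 H
  atom 4: Br (halogen, monovalent) → 0 H
  atom 5: aromatic c, 3 neighbours → 0 H
  atom 6: N, bond orders sum to 1 (valence 3) → 2 H
  atom 7: aromatic c, 3 neighbours → 0 H
  atom 8: C, bond orders sum to 4 (valence 4) → 0 H
  atom 9: O, bond orders sum to 1 (valence 2) → 1 H
  atom 10: O, bond orders sum to 2 (valence 2) → 0 H
  atom 11: aromatic c, 3 neighbours → 0 H
  atom 12: Cl (halogen, monovalent) → 0 H
  atom 13: aromatic c, 3 neighbours → 0 H
  atom 14: C, bond orders sum to 3 (valence 4) → 1 H
  atom 15: O with explicit H count 0
Totals → C:9, H:7, Br:1, Cl:1, N:1, O:3.
In Hill order: C9H7BrClNO3.

C9H7BrClNO3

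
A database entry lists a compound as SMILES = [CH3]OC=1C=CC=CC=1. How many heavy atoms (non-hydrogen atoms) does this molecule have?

Every atom symbol written in the SMILES (organic subset) is one heavy atom; implicit H are not written.
Heavy atoms by element → C:7, O:1.
Total: 8.

8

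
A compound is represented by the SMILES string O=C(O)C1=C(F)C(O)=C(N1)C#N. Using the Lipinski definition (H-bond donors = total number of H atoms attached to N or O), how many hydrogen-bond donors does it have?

Donors: find every N or O and count the H atoms it carries.
  atom 1 (O): bond orders sum to 2 → 0 H
  atom 3 (O): bond orders sum to 1 → 1 H
  atom 8 (O): bond orders sum to 1 → 1 H
  atom 10 (N): bond orders sum to 2 → 1 H
  atom 12 (N): bond orders sum to 3 → 0 H
Lipinski HBD = 3.

3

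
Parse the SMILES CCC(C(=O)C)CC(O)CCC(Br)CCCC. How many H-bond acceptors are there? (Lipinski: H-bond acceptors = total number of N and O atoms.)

N atoms: 0; O atoms: 2.
Lipinski HBA = 0 + 2 = 2.

2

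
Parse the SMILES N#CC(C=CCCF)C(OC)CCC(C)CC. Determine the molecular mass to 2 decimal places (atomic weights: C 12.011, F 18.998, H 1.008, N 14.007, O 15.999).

241.35 g/mol

First, the molecular formula is C14H24FNO (counting implicit H from valence).
  C: 14 × 12.011 = 168.154
  F: 1 × 18.998 = 18.998
  H: 24 × 1.008 = 24.192
  N: 1 × 14.007 = 14.007
  O: 1 × 15.999 = 15.999
Sum: 14×12.011 + 1×18.998 + 24×1.008 + 1×14.007 + 1×15.999 = 241.350 → 241.35 g/mol.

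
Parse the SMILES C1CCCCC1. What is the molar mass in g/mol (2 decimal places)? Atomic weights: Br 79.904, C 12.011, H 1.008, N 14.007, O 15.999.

84.16 g/mol

First, the molecular formula is C6H12 (counting implicit H from valence).
  C: 6 × 12.011 = 72.066
  H: 12 × 1.008 = 12.096
Sum: 6×12.011 + 12×1.008 = 84.162 → 84.16 g/mol.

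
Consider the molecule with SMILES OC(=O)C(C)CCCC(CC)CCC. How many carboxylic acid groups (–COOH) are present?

The carboxylic acid motif appears at heavy-atom position 2 in the SMILES.
Carboxylic acid count: 1.

1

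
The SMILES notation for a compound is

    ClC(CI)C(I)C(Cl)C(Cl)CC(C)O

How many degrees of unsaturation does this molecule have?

0

Degree of unsaturation = (number of rings) + (number of π bonds).
Ring closures in the SMILES: 0.
π bonds: none → 0 DoU from unsaturation.
Total DoU = 0 + 0 = 0.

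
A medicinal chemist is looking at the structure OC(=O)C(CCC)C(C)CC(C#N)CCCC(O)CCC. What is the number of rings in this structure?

0

In SMILES, each pair of matching ring-closure digits denotes one ring-closing bond; the number of such bonds equals the number of independent rings.
Ring-closure bonds here: 0.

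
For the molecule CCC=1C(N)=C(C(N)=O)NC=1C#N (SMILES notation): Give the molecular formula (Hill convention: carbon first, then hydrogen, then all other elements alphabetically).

Walk through each heavy atom and fill implicit hydrogens from standard valence (C 4, N 3, O 2, S 2, halogen 1):
  atom 1: C, bond orders sum to 1 (valence 4) → 3 H
  atom 2: C, bond orders sum to 2 (valence 4) → 2 H
  atom 3: C, bond orders sum to 4 (valence 4) → 0 H
  atom 4: C, bond orders sum to 4 (valence 4) → 0 H
  atom 5: N, bond orders sum to 1 (valence 3) → 2 H
  atom 6: C, bond orders sum to 4 (valence 4) → 0 H
  atom 7: C, bond orders sum to 4 (valence 4) → 0 H
  atom 8: N, bond orders sum to 1 (valence 3) → 2 H
  atom 9: O, bond orders sum to 2 (valence 2) → 0 H
  atom 10: N, bond orders sum to 2 (valence 3) → 1 H
  atom 11: C, bond orders sum to 4 (valence 4) → 0 H
  atom 12: C, bond orders sum to 4 (valence 4) → 0 H
  atom 13: N, bond orders sum to 3 (valence 3) → 0 H
Totals → C:8, H:10, N:4, O:1.
In Hill order: C8H10N4O.

C8H10N4O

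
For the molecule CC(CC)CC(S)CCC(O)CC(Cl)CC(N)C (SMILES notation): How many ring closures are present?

In SMILES, each pair of matching ring-closure digits denotes one ring-closing bond; the number of such bonds equals the number of independent rings.
Ring-closure bonds here: 0.

0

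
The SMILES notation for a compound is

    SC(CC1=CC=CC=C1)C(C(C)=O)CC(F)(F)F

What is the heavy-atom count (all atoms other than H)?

18

Every atom symbol written in the SMILES (organic subset) is one heavy atom; implicit H are not written.
Heavy atoms by element → C:13, F:3, O:1, S:1.
Total: 18.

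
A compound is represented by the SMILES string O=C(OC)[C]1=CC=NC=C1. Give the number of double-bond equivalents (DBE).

5

Degree of unsaturation = (number of rings) + (number of π bonds).
Ring closures in the SMILES: 1.
π bonds: 4 double bonds (each 1 DoU) → 4 DoU from unsaturation.
Total DoU = 1 + 4 = 5.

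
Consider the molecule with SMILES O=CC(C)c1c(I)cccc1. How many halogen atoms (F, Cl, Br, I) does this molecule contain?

Halogen atoms appear at heavy-atom position 7 (1×I).
Other groups present: 1 aldehyde.
Halogen count: 1.

1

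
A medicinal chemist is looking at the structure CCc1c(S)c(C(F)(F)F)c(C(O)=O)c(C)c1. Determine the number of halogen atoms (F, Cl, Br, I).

Halogen atoms appear at heavy-atom positions 8, 9, 10 (3×F).
Other groups present: 1 carboxylic acid, 1 thiol.
Halogen count: 3.

3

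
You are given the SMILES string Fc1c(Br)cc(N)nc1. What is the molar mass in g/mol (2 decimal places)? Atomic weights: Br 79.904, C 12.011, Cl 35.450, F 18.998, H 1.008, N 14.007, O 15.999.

First, the molecular formula is C5H4BrFN2 (counting implicit H from valence).
  Br: 1 × 79.904 = 79.904
  C: 5 × 12.011 = 60.055
  F: 1 × 18.998 = 18.998
  H: 4 × 1.008 = 4.032
  N: 2 × 14.007 = 28.014
Sum: 1×79.904 + 5×12.011 + 1×18.998 + 4×1.008 + 2×14.007 = 191.003 → 191.00 g/mol.

191.00 g/mol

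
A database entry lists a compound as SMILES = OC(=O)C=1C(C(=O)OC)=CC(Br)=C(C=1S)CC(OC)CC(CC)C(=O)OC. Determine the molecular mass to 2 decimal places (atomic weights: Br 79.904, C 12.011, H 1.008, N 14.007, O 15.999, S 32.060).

First, the molecular formula is C18H23BrO7S (counting implicit H from valence).
  Br: 1 × 79.904 = 79.904
  C: 18 × 12.011 = 216.198
  H: 23 × 1.008 = 23.184
  O: 7 × 15.999 = 111.993
  S: 1 × 32.060 = 32.060
Sum: 1×79.904 + 18×12.011 + 23×1.008 + 7×15.999 + 1×32.060 = 463.339 → 463.34 g/mol.

463.34 g/mol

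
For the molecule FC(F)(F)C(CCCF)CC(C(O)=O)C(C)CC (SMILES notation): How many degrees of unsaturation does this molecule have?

Molecular formula: C12H20F4O2.
DoU = (2C + 2 + N − H − X) / 2, where X is the halogen count and O/S are ignored.
    = (2·12 + 2 + 0 − 20 − 4) / 2 = 2 / 2 = 1.

1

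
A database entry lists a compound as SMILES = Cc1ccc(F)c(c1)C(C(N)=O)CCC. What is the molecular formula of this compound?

Walk through each heavy atom and fill implicit hydrogens from standard valence (C 4, N 3, O 2, S 2, halogen 1); for lowercase aromatic atoms, an aromatic c carries 1 H when it has two neighbours and 0 H with three, and aromatic n carries 0 H:
  atom 1: C, bond orders sum to 1 (valence 4) → 3 H
  atom 2: aromatic c, 3 neighbours → 0 H
  atom 3: aromatic c, 2 neighbours → 1 H
  atom 4: aromatic c, 2 neighbours → 1 H
  atom 5: aromatic c, 3 neighbours → 0 H
  atom 6: F (halogen, monovalent) → 0 H
  atom 7: aromatic c, 3 neighbours → 0 H
  atom 8: aromatic c, 2 neighbours → 1 H
  atom 9: C, bond orders sum to 3 (valence 4) → 1 H
  atom 10: C, bond orders sum to 4 (valence 4) → 0 H
  atom 11: N, bond orders sum to 1 (valence 3) → 2 H
  atom 12: O, bond orders sum to 2 (valence 2) → 0 H
  atom 13: C, bond orders sum to 2 (valence 4) → 2 H
  atom 14: C, bond orders sum to 2 (valence 4) → 2 H
  atom 15: C, bond orders sum to 1 (valence 4) → 3 H
Totals → C:12, H:16, F:1, N:1, O:1.

C12H16FNO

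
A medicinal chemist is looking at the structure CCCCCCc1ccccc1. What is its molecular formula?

Walk through each heavy atom and fill implicit hydrogens from standard valence (C 4, N 3, O 2, S 2, halogen 1); for lowercase aromatic atoms, an aromatic c carries 1 H when it has two neighbours and 0 H with three, and aromatic n carries 0 H:
  atom 1: C, bond orders sum to 1 (valence 4) → 3 H
  atom 2: C, bond orders sum to 2 (valence 4) → 2 H
  atom 3: C, bond orders sum to 2 (valence 4) → 2 H
  atom 4: C, bond orders sum to 2 (valence 4) → 2 H
  atom 5: C, bond orders sum to 2 (valence 4) → 2 H
  atom 6: C, bond orders sum to 2 (valence 4) → 2 H
  atom 7: aromatic c, 3 neighbours → 0 H
  atom 8: aromatic c, 2 neighbours → 1 H
  atom 9: aromatic c, 2 neighbours → 1 H
  atom 10: aromatic c, 2 neighbours → 1 H
  atom 11: aromatic c, 2 neighbours → 1 H
  atom 12: aromatic c, 2 neighbours → 1 H
Totals → C:12, H:18.
In Hill order: C12H18.

C12H18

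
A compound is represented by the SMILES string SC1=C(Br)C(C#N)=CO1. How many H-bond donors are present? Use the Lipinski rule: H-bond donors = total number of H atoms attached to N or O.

0

Donors: find every N or O and count the H atoms it carries.
  atom 7 (N): bond orders sum to 3 → 0 H
  atom 9 (O): bond orders sum to 2 → 0 H
Lipinski HBD = 0.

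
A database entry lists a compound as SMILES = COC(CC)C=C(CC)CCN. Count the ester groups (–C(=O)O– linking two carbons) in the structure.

Scan the SMILES for the ester motif — none present.
Groups that are present: 1 alkene, 1 ether, 1 primary amine.

0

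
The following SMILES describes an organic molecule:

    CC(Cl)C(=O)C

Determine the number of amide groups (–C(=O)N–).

Scan the SMILES for the amide motif — none present.
Groups that are present: 1 ketone.

0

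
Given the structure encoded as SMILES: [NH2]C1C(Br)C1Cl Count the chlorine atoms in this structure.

1

Scan the SMILES for Cl atoms (remember two-letter symbols like Cl and Br are single atoms).
Chlorine count: 1.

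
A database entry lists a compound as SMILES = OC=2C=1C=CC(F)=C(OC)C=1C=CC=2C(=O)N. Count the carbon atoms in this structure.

Count every carbon token in the SMILES (each C, including those in ring-closure positions and inside branches).
Carbon count: 12.

12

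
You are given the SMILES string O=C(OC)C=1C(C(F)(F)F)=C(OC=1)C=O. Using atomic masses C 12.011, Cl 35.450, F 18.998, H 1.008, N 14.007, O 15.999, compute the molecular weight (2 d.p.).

222.12 g/mol

First, the molecular formula is C8H5F3O4 (counting implicit H from valence).
  C: 8 × 12.011 = 96.088
  F: 3 × 18.998 = 56.994
  H: 5 × 1.008 = 5.040
  O: 4 × 15.999 = 63.996
Sum: 8×12.011 + 3×18.998 + 5×1.008 + 4×15.999 = 222.118 → 222.12 g/mol.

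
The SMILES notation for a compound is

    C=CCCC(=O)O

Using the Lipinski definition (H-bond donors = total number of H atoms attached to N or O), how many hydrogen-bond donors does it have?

Donors: find every N or O and count the H atoms it carries.
  atom 6 (O): bond orders sum to 2 → 0 H
  atom 7 (O): bond orders sum to 1 → 1 H
Lipinski HBD = 1.

1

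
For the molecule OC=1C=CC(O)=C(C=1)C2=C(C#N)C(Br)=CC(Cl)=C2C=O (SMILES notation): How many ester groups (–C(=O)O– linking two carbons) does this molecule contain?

0

Scan the SMILES for the ester motif — none present.
Groups that are present: 1 aldehyde, 2 hydroxyl, 1 nitrile.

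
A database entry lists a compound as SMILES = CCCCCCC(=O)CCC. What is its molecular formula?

Walk through each heavy atom and fill implicit hydrogens from standard valence (C 4, N 3, O 2, S 2, halogen 1):
  atom 1: C, bond orders sum to 1 (valence 4) → 3 H
  atom 2: C, bond orders sum to 2 (valence 4) → 2 H
  atom 3: C, bond orders sum to 2 (valence 4) → 2 H
  atom 4: C, bond orders sum to 2 (valence 4) → 2 H
  atom 5: C, bond orders sum to 2 (valence 4) → 2 H
  atom 6: C, bond orders sum to 2 (valence 4) → 2 H
  atom 7: C, bond orders sum to 4 (valence 4) → 0 H
  atom 8: O, bond orders sum to 2 (valence 2) → 0 H
  atom 9: C, bond orders sum to 2 (valence 4) → 2 H
  atom 10: C, bond orders sum to 2 (valence 4) → 2 H
  atom 11: C, bond orders sum to 1 (valence 4) → 3 H
Totals → C:10, H:20, O:1.

C10H20O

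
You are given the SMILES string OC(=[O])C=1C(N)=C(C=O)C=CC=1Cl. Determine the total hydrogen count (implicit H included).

6

Walk through each heavy atom and fill implicit hydrogens from standard valence (C 4, N 3, O 2, S 2, halogen 1):
  atom 1: O, bond orders sum to 1 (valence 2) → 1 H
  atom 2: C, bond orders sum to 4 (valence 4) → 0 H
  atom 3: O with explicit H count 0
  atom 4: C, bond orders sum to 4 (valence 4) → 0 H
  atom 5: C, bond orders sum to 4 (valence 4) → 0 H
  atom 6: N, bond orders sum to 1 (valence 3) → 2 H
  atom 7: C, bond orders sum to 4 (valence 4) → 0 H
  atom 8: C, bond orders sum to 3 (valence 4) → 1 H
  atom 9: O, bond orders sum to 2 (valence 2) → 0 H
  atom 10: C, bond orders sum to 3 (valence 4) → 1 H
  atom 11: C, bond orders sum to 3 (valence 4) → 1 H
  atom 12: C, bond orders sum to 4 (valence 4) → 0 H
  atom 13: Cl (halogen, monovalent) → 0 H
Total hydrogens: 6.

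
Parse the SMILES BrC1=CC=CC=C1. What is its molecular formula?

C6H5Br

Walk through each heavy atom and fill implicit hydrogens from standard valence (C 4, N 3, O 2, S 2, halogen 1):
  atom 1: Br (halogen, monovalent) → 0 H
  atom 2: C, bond orders sum to 4 (valence 4) → 0 H
  atom 3: C, bond orders sum to 3 (valence 4) → 1 H
  atom 4: C, bond orders sum to 3 (valence 4) → 1 H
  atom 5: C, bond orders sum to 3 (valence 4) → 1 H
  atom 6: C, bond orders sum to 3 (valence 4) → 1 H
  atom 7: C, bond orders sum to 3 (valence 4) → 1 H
Totals → C:6, H:5, Br:1.
In Hill order: C6H5Br.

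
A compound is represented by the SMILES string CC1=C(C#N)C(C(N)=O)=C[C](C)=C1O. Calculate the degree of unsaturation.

7

Molecular formula: C10H10N2O2.
DoU = (2C + 2 + N − H − X) / 2, where X is the halogen count and O/S are ignored.
    = (2·10 + 2 + 2 − 10 − 0) / 2 = 14 / 2 = 7.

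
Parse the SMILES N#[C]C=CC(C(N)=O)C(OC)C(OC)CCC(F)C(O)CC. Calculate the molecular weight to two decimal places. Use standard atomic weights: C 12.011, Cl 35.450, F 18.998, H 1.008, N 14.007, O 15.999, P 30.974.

First, the molecular formula is C15H25FN2O4 (counting implicit H from valence).
  C: 15 × 12.011 = 180.165
  F: 1 × 18.998 = 18.998
  H: 25 × 1.008 = 25.200
  N: 2 × 14.007 = 28.014
  O: 4 × 15.999 = 63.996
Sum: 15×12.011 + 1×18.998 + 25×1.008 + 2×14.007 + 4×15.999 = 316.373 → 316.37 g/mol.

316.37 g/mol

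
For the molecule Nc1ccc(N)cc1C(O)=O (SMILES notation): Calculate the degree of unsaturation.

Molecular formula: C7H8N2O2.
DoU = (2C + 2 + N − H − X) / 2, where X is the halogen count and O/S are ignored.
    = (2·7 + 2 + 2 − 8 − 0) / 2 = 10 / 2 = 5.

5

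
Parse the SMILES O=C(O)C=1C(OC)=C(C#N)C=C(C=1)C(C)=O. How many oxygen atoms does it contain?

Scan the SMILES for O atoms (remember two-letter symbols like Cl and Br are single atoms).
Oxygen count: 4.

4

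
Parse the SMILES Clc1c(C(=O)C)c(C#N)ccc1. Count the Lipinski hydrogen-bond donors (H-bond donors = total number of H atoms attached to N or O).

Donors: find every N or O and count the H atoms it carries.
  atom 5 (O): bond orders sum to 2 → 0 H
  atom 9 (N): bond orders sum to 3 → 0 H
Lipinski HBD = 0.

0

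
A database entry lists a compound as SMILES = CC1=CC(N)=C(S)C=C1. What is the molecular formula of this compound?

C7H9NS

Walk through each heavy atom and fill implicit hydrogens from standard valence (C 4, N 3, O 2, S 2, halogen 1):
  atom 1: C, bond orders sum to 1 (valence 4) → 3 H
  atom 2: C, bond orders sum to 4 (valence 4) → 0 H
  atom 3: C, bond orders sum to 3 (valence 4) → 1 H
  atom 4: C, bond orders sum to 4 (valence 4) → 0 H
  atom 5: N, bond orders sum to 1 (valence 3) → 2 H
  atom 6: C, bond orders sum to 4 (valence 4) → 0 H
  atom 7: S, bond orders sum to 1 (valence 2) → 1 H
  atom 8: C, bond orders sum to 3 (valence 4) → 1 H
  atom 9: C, bond orders sum to 3 (valence 4) → 1 H
Totals → C:7, H:9, N:1, S:1.
In Hill order: C7H9NS.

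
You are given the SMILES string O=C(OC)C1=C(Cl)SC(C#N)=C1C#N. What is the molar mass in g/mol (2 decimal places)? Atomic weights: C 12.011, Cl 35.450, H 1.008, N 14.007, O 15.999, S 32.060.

First, the molecular formula is C8H3ClN2O2S (counting implicit H from valence).
  C: 8 × 12.011 = 96.088
  Cl: 1 × 35.450 = 35.450
  H: 3 × 1.008 = 3.024
  N: 2 × 14.007 = 28.014
  O: 2 × 15.999 = 31.998
  S: 1 × 32.060 = 32.060
Sum: 8×12.011 + 1×35.450 + 3×1.008 + 2×14.007 + 2×15.999 + 1×32.060 = 226.634 → 226.63 g/mol.

226.63 g/mol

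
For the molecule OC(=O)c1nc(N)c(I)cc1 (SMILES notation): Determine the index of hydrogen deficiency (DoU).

Molecular formula: C6H5IN2O2.
DoU = (2C + 2 + N − H − X) / 2, where X is the halogen count and O/S are ignored.
    = (2·6 + 2 + 2 − 5 − 1) / 2 = 10 / 2 = 5.

5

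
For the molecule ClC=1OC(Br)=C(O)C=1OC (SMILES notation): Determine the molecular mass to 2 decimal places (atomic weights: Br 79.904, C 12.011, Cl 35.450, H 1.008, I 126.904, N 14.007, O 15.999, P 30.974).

First, the molecular formula is C5H4BrClO3 (counting implicit H from valence).
  Br: 1 × 79.904 = 79.904
  C: 5 × 12.011 = 60.055
  Cl: 1 × 35.450 = 35.450
  H: 4 × 1.008 = 4.032
  O: 3 × 15.999 = 47.997
Sum: 1×79.904 + 5×12.011 + 1×35.450 + 4×1.008 + 3×15.999 = 227.438 → 227.44 g/mol.

227.44 g/mol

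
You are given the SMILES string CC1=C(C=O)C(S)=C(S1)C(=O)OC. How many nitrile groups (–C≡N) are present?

Scan the SMILES for the nitrile motif — none present.
Groups that are present: 1 aldehyde, 1 ester, 1 thiol.

0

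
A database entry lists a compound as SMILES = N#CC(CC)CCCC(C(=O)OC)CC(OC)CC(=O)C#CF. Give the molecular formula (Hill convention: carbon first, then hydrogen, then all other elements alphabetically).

Walk through each heavy atom and fill implicit hydrogens from standard valence (C 4, N 3, O 2, S 2, halogen 1):
  atom 1: N, bond orders sum to 3 (valence 3) → 0 H
  atom 2: C, bond orders sum to 4 (valence 4) → 0 H
  atom 3: C, bond orders sum to 3 (valence 4) → 1 H
  atom 4: C, bond orders sum to 2 (valence 4) → 2 H
  atom 5: C, bond orders sum to 1 (valence 4) → 3 H
  atom 6: C, bond orders sum to 2 (valence 4) → 2 H
  atom 7: C, bond orders sum to 2 (valence 4) → 2 H
  atom 8: C, bond orders sum to 2 (valence 4) → 2 H
  atom 9: C, bond orders sum to 3 (valence 4) → 1 H
  atom 10: C, bond orders sum to 4 (valence 4) → 0 H
  atom 11: O, bond orders sum to 2 (valence 2) → 0 H
  atom 12: O, bond orders sum to 2 (valence 2) → 0 H
  atom 13: C, bond orders sum to 1 (valence 4) → 3 H
  atom 14: C, bond orders sum to 2 (valence 4) → 2 H
  atom 15: C, bond orders sum to 3 (valence 4) → 1 H
  atom 16: O, bond orders sum to 2 (valence 2) → 0 H
  atom 17: C, bond orders sum to 1 (valence 4) → 3 H
  atom 18: C, bond orders sum to 2 (valence 4) → 2 H
  atom 19: C, bond orders sum to 4 (valence 4) → 0 H
  atom 20: O, bond orders sum to 2 (valence 2) → 0 H
  atom 21: C, bond orders sum to 4 (valence 4) → 0 H
  atom 22: C, bond orders sum to 4 (valence 4) → 0 H
  atom 23: F (halogen, monovalent) → 0 H
Totals → C:17, H:24, F:1, N:1, O:4.

C17H24FNO4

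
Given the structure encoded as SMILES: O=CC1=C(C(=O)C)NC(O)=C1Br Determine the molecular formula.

Walk through each heavy atom and fill implicit hydrogens from standard valence (C 4, N 3, O 2, S 2, halogen 1):
  atom 1: O, bond orders sum to 2 (valence 2) → 0 H
  atom 2: C, bond orders sum to 3 (valence 4) → 1 H
  atom 3: C, bond orders sum to 4 (valence 4) → 0 H
  atom 4: C, bond orders sum to 4 (valence 4) → 0 H
  atom 5: C, bond orders sum to 4 (valence 4) → 0 H
  atom 6: O, bond orders sum to 2 (valence 2) → 0 H
  atom 7: C, bond orders sum to 1 (valence 4) → 3 H
  atom 8: N, bond orders sum to 2 (valence 3) → 1 H
  atom 9: C, bond orders sum to 4 (valence 4) → 0 H
  atom 10: O, bond orders sum to 1 (valence 2) → 1 H
  atom 11: C, bond orders sum to 4 (valence 4) → 0 H
  atom 12: Br (halogen, monovalent) → 0 H
Totals → C:7, H:6, Br:1, N:1, O:3.

C7H6BrNO3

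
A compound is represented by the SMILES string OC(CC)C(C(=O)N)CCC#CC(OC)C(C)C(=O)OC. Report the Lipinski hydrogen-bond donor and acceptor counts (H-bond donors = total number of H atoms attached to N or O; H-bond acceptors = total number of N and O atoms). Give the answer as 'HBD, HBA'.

Donors: find every N or O and count the H atoms it carries.
  atom 1 (O): bond orders sum to 1 → 1 H
  atom 7 (O): bond orders sum to 2 → 0 H
  atom 8 (N): bond orders sum to 1 → 2 H
  atom 14 (O): bond orders sum to 2 → 0 H
  atom 19 (O): bond orders sum to 2 → 0 H
  atom 20 (O): bond orders sum to 2 → 0 H
Lipinski HBD = 3.
Acceptors: N atoms = 1, O atoms = 5 → HBA = 6.

3, 6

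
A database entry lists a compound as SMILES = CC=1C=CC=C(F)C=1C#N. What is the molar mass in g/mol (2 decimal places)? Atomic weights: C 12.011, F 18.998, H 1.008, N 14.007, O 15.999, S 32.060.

First, the molecular formula is C8H6FN (counting implicit H from valence).
  C: 8 × 12.011 = 96.088
  F: 1 × 18.998 = 18.998
  H: 6 × 1.008 = 6.048
  N: 1 × 14.007 = 14.007
Sum: 8×12.011 + 1×18.998 + 6×1.008 + 1×14.007 = 135.141 → 135.14 g/mol.

135.14 g/mol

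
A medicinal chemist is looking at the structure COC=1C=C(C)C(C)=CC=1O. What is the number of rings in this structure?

In SMILES, each pair of matching ring-closure digits denotes one ring-closing bond; the number of such bonds equals the number of independent rings.
Ring-closure bonds here: 1.

1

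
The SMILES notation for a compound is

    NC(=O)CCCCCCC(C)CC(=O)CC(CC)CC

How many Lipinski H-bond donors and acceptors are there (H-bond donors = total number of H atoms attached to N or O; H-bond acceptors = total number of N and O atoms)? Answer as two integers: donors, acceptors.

2, 3

Donors: find every N or O and count the H atoms it carries.
  atom 1 (N): bond orders sum to 1 → 2 H
  atom 3 (O): bond orders sum to 2 → 0 H
  atom 14 (O): bond orders sum to 2 → 0 H
Lipinski HBD = 2.
Acceptors: N atoms = 1, O atoms = 2 → HBA = 3.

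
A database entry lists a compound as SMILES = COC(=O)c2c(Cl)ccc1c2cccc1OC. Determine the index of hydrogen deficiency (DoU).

Molecular formula: C13H11ClO3.
DoU = (2C + 2 + N − H − X) / 2, where X is the halogen count and O/S are ignored.
    = (2·13 + 2 + 0 − 11 − 1) / 2 = 16 / 2 = 8.

8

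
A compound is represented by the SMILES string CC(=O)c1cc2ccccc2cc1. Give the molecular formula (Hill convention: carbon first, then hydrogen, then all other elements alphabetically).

Walk through each heavy atom and fill implicit hydrogens from standard valence (C 4, N 3, O 2, S 2, halogen 1); for lowercase aromatic atoms, an aromatic c carries 1 H when it has two neighbours and 0 H with three, and aromatic n carries 0 H:
  atom 1: C, bond orders sum to 1 (valence 4) → 3 H
  atom 2: C, bond orders sum to 4 (valence 4) → 0 H
  atom 3: O, bond orders sum to 2 (valence 2) → 0 H
  atom 4: aromatic c, 3 neighbours → 0 H
  atom 5: aromatic c, 2 neighbours → 1 H
  atom 6: aromatic c, 3 neighbours → 0 H
  atom 7: aromatic c, 2 neighbours → 1 H
  atom 8: aromatic c, 2 neighbours → 1 H
  atom 9: aromatic c, 2 neighbours → 1 H
  atom 10: aromatic c, 2 neighbours → 1 H
  atom 11: aromatic c, 3 neighbours → 0 H
  atom 12: aromatic c, 2 neighbours → 1 H
  atom 13: aromatic c, 2 neighbours → 1 H
Totals → C:12, H:10, O:1.

C12H10O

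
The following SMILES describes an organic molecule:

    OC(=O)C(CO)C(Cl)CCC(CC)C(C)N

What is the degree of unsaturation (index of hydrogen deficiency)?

1

Molecular formula: C11H22ClNO3.
DoU = (2C + 2 + N − H − X) / 2, where X is the halogen count and O/S are ignored.
    = (2·11 + 2 + 1 − 22 − 1) / 2 = 2 / 2 = 1.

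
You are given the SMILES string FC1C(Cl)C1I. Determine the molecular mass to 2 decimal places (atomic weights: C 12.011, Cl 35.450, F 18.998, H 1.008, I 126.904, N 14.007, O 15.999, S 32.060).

220.41 g/mol

First, the molecular formula is C3H3ClFI (counting implicit H from valence).
  C: 3 × 12.011 = 36.033
  Cl: 1 × 35.450 = 35.450
  F: 1 × 18.998 = 18.998
  H: 3 × 1.008 = 3.024
  I: 1 × 126.904 = 126.904
Sum: 3×12.011 + 1×35.450 + 1×18.998 + 3×1.008 + 1×126.904 = 220.409 → 220.41 g/mol.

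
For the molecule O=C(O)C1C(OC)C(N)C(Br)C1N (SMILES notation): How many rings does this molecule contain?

In SMILES, each pair of matching ring-closure digits denotes one ring-closing bond; the number of such bonds equals the number of independent rings.
Ring-closure bonds here: 1.

1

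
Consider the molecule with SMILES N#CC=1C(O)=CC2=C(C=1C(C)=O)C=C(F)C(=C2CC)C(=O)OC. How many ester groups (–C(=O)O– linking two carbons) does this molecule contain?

The ester motif appears at heavy-atom position 20 in the SMILES.
Other groups present: 1 hydroxyl, 1 ketone, 1 nitrile.
Ester count: 1.

1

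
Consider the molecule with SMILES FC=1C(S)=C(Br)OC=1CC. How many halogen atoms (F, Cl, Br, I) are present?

Halogen atoms appear at heavy-atom positions 1, 6 (1×Br, 1×F).
Other groups present: 1 thiol.
Halogen count: 2.

2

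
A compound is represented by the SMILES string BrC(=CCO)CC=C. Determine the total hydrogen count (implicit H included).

Walk through each heavy atom and fill implicit hydrogens from standard valence (C 4, N 3, O 2, S 2, halogen 1):
  atom 1: Br (halogen, monovalent) → 0 H
  atom 2: C, bond orders sum to 4 (valence 4) → 0 H
  atom 3: C, bond orders sum to 3 (valence 4) → 1 H
  atom 4: C, bond orders sum to 2 (valence 4) → 2 H
  atom 5: O, bond orders sum to 1 (valence 2) → 1 H
  atom 6: C, bond orders sum to 2 (valence 4) → 2 H
  atom 7: C, bond orders sum to 3 (valence 4) → 1 H
  atom 8: C, bond orders sum to 2 (valence 4) → 2 H
Total hydrogens: 9.

9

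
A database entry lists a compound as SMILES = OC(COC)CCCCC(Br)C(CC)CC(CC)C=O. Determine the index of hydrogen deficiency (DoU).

1

Molecular formula: C16H31BrO3.
DoU = (2C + 2 + N − H − X) / 2, where X is the halogen count and O/S are ignored.
    = (2·16 + 2 + 0 − 31 − 1) / 2 = 2 / 2 = 1.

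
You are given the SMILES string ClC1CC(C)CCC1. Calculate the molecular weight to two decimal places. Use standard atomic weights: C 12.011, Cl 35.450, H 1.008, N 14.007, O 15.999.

132.63 g/mol

First, the molecular formula is C7H13Cl (counting implicit H from valence).
  C: 7 × 12.011 = 84.077
  Cl: 1 × 35.450 = 35.450
  H: 13 × 1.008 = 13.104
Sum: 7×12.011 + 1×35.450 + 13×1.008 = 132.631 → 132.63 g/mol.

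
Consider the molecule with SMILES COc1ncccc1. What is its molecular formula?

C6H7NO

Walk through each heavy atom and fill implicit hydrogens from standard valence (C 4, N 3, O 2, S 2, halogen 1); for lowercase aromatic atoms, an aromatic c carries 1 H when it has two neighbours and 0 H with three, and aromatic n carries 0 H:
  atom 1: C, bond orders sum to 1 (valence 4) → 3 H
  atom 2: O, bond orders sum to 2 (valence 2) → 0 H
  atom 3: aromatic c, 3 neighbours → 0 H
  atom 4: aromatic n, 2 neighbours → 0 H
  atom 5: aromatic c, 2 neighbours → 1 H
  atom 6: aromatic c, 2 neighbours → 1 H
  atom 7: aromatic c, 2 neighbours → 1 H
  atom 8: aromatic c, 2 neighbours → 1 H
Totals → C:6, H:7, N:1, O:1.
In Hill order: C6H7NO.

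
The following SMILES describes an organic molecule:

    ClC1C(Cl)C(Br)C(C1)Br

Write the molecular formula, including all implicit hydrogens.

Walk through each heavy atom and fill implicit hydrogens from standard valence (C 4, N 3, O 2, S 2, halogen 1):
  atom 1: Cl (halogen, monovalent) → 0 H
  atom 2: C, bond orders sum to 3 (valence 4) → 1 H
  atom 3: C, bond orders sum to 3 (valence 4) → 1 H
  atom 4: Cl (halogen, monovalent) → 0 H
  atom 5: C, bond orders sum to 3 (valence 4) → 1 H
  atom 6: Br (halogen, monovalent) → 0 H
  atom 7: C, bond orders sum to 3 (valence 4) → 1 H
  atom 8: C, bond orders sum to 2 (valence 4) → 2 H
  atom 9: Br (halogen, monovalent) → 0 H
Totals → C:5, H:6, Br:2, Cl:2.
In Hill order: C5H6Br2Cl2.

C5H6Br2Cl2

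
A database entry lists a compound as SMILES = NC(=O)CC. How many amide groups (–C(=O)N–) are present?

1

The amide motif appears at heavy-atom position 2 in the SMILES.
Amide count: 1.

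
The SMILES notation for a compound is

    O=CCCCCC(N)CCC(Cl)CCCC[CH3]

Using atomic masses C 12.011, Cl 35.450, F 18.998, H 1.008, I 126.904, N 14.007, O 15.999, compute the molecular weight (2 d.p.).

261.83 g/mol

First, the molecular formula is C14H28ClNO (counting implicit H from valence).
  C: 14 × 12.011 = 168.154
  Cl: 1 × 35.450 = 35.450
  H: 28 × 1.008 = 28.224
  N: 1 × 14.007 = 14.007
  O: 1 × 15.999 = 15.999
Sum: 14×12.011 + 1×35.450 + 28×1.008 + 1×14.007 + 1×15.999 = 261.834 → 261.83 g/mol.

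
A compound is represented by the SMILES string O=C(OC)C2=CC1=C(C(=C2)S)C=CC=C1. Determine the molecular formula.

Walk through each heavy atom and fill implicit hydrogens from standard valence (C 4, N 3, O 2, S 2, halogen 1):
  atom 1: O, bond orders sum to 2 (valence 2) → 0 H
  atom 2: C, bond orders sum to 4 (valence 4) → 0 H
  atom 3: O, bond orders sum to 2 (valence 2) → 0 H
  atom 4: C, bond orders sum to 1 (valence 4) → 3 H
  atom 5: C, bond orders sum to 4 (valence 4) → 0 H
  atom 6: C, bond orders sum to 3 (valence 4) → 1 H
  atom 7: C, bond orders sum to 4 (valence 4) → 0 H
  atom 8: C, bond orders sum to 4 (valence 4) → 0 H
  atom 9: C, bond orders sum to 4 (valence 4) → 0 H
  atom 10: C, bond orders sum to 3 (valence 4) → 1 H
  atom 11: S, bond orders sum to 1 (valence 2) → 1 H
  atom 12: C, bond orders sum to 3 (valence 4) → 1 H
  atom 13: C, bond orders sum to 3 (valence 4) → 1 H
  atom 14: C, bond orders sum to 3 (valence 4) → 1 H
  atom 15: C, bond orders sum to 3 (valence 4) → 1 H
Totals → C:12, H:10, O:2, S:1.

C12H10O2S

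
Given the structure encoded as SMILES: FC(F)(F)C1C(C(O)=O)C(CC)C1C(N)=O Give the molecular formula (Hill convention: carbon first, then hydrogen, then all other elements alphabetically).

Walk through each heavy atom and fill implicit hydrogens from standard valence (C 4, N 3, O 2, S 2, halogen 1):
  atom 1: F (halogen, monovalent) → 0 H
  atom 2: C, bond orders sum to 4 (valence 4) → 0 H
  atom 3: F (halogen, monovalent) → 0 H
  atom 4: F (halogen, monovalent) → 0 H
  atom 5: C, bond orders sum to 3 (valence 4) → 1 H
  atom 6: C, bond orders sum to 3 (valence 4) → 1 H
  atom 7: C, bond orders sum to 4 (valence 4) → 0 H
  atom 8: O, bond orders sum to 1 (valence 2) → 1 H
  atom 9: O, bond orders sum to 2 (valence 2) → 0 H
  atom 10: C, bond orders sum to 3 (valence 4) → 1 H
  atom 11: C, bond orders sum to 2 (valence 4) → 2 H
  atom 12: C, bond orders sum to 1 (valence 4) → 3 H
  atom 13: C, bond orders sum to 3 (valence 4) → 1 H
  atom 14: C, bond orders sum to 4 (valence 4) → 0 H
  atom 15: N, bond orders sum to 1 (valence 3) → 2 H
  atom 16: O, bond orders sum to 2 (valence 2) → 0 H
Totals → C:9, H:12, F:3, N:1, O:3.

C9H12F3NO3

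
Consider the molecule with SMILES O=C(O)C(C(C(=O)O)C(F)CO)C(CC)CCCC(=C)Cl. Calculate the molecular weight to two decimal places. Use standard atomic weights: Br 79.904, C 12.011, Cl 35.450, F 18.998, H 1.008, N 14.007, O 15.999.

324.77 g/mol

First, the molecular formula is C14H22ClFO5 (counting implicit H from valence).
  C: 14 × 12.011 = 168.154
  Cl: 1 × 35.450 = 35.450
  F: 1 × 18.998 = 18.998
  H: 22 × 1.008 = 22.176
  O: 5 × 15.999 = 79.995
Sum: 14×12.011 + 1×35.450 + 1×18.998 + 22×1.008 + 5×15.999 = 324.773 → 324.77 g/mol.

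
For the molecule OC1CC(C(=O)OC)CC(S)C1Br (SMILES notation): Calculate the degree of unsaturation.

Degree of unsaturation = (number of rings) + (number of π bonds).
Ring closures in the SMILES: 1.
π bonds: 1 double bond (each 1 DoU) → 1 DoU from unsaturation.
Total DoU = 1 + 1 = 2.

2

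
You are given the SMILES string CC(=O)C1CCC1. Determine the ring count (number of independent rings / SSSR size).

In SMILES, each pair of matching ring-closure digits denotes one ring-closing bond; the number of such bonds equals the number of independent rings.
Ring-closure bonds here: 1.

1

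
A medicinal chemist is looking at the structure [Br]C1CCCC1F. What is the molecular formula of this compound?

C5H8BrF

Walk through each heavy atom and fill implicit hydrogens from standard valence (C 4, N 3, O 2, S 2, halogen 1):
  atom 1: Br with explicit H count 0
  atom 2: C, bond orders sum to 3 (valence 4) → 1 H
  atom 3: C, bond orders sum to 2 (valence 4) → 2 H
  atom 4: C, bond orders sum to 2 (valence 4) → 2 H
  atom 5: C, bond orders sum to 2 (valence 4) → 2 H
  atom 6: C, bond orders sum to 3 (valence 4) → 1 H
  atom 7: F (halogen, monovalent) → 0 H
Totals → C:5, H:8, Br:1, F:1.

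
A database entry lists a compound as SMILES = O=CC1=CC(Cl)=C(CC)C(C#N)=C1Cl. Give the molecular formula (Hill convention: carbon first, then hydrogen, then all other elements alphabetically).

C10H7Cl2NO

Walk through each heavy atom and fill implicit hydrogens from standard valence (C 4, N 3, O 2, S 2, halogen 1):
  atom 1: O, bond orders sum to 2 (valence 2) → 0 H
  atom 2: C, bond orders sum to 3 (valence 4) → 1 H
  atom 3: C, bond orders sum to 4 (valence 4) → 0 H
  atom 4: C, bond orders sum to 3 (valence 4) → 1 H
  atom 5: C, bond orders sum to 4 (valence 4) → 0 H
  atom 6: Cl (halogen, monovalent) → 0 H
  atom 7: C, bond orders sum to 4 (valence 4) → 0 H
  atom 8: C, bond orders sum to 2 (valence 4) → 2 H
  atom 9: C, bond orders sum to 1 (valence 4) → 3 H
  atom 10: C, bond orders sum to 4 (valence 4) → 0 H
  atom 11: C, bond orders sum to 4 (valence 4) → 0 H
  atom 12: N, bond orders sum to 3 (valence 3) → 0 H
  atom 13: C, bond orders sum to 4 (valence 4) → 0 H
  atom 14: Cl (halogen, monovalent) → 0 H
Totals → C:10, H:7, Cl:2, N:1, O:1.
In Hill order: C10H7Cl2NO.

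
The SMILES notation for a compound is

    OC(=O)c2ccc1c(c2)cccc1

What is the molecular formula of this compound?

C11H8O2

Walk through each heavy atom and fill implicit hydrogens from standard valence (C 4, N 3, O 2, S 2, halogen 1); for lowercase aromatic atoms, an aromatic c carries 1 H when it has two neighbours and 0 H with three, and aromatic n carries 0 H:
  atom 1: O, bond orders sum to 1 (valence 2) → 1 H
  atom 2: C, bond orders sum to 4 (valence 4) → 0 H
  atom 3: O, bond orders sum to 2 (valence 2) → 0 H
  atom 4: aromatic c, 3 neighbours → 0 H
  atom 5: aromatic c, 2 neighbours → 1 H
  atom 6: aromatic c, 2 neighbours → 1 H
  atom 7: aromatic c, 3 neighbours → 0 H
  atom 8: aromatic c, 3 neighbours → 0 H
  atom 9: aromatic c, 2 neighbours → 1 H
  atom 10: aromatic c, 2 neighbours → 1 H
  atom 11: aromatic c, 2 neighbours → 1 H
  atom 12: aromatic c, 2 neighbours → 1 H
  atom 13: aromatic c, 2 neighbours → 1 H
Totals → C:11, H:8, O:2.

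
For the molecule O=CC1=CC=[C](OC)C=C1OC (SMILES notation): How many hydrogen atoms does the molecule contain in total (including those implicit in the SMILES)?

10

Walk through each heavy atom and fill implicit hydrogens from standard valence (C 4, N 3, O 2, S 2, halogen 1):
  atom 1: O, bond orders sum to 2 (valence 2) → 0 H
  atom 2: C, bond orders sum to 3 (valence 4) → 1 H
  atom 3: C, bond orders sum to 4 (valence 4) → 0 H
  atom 4: C, bond orders sum to 3 (valence 4) → 1 H
  atom 5: C, bond orders sum to 3 (valence 4) → 1 H
  atom 6: C with explicit H count 0
  atom 7: O, bond orders sum to 2 (valence 2) → 0 H
  atom 8: C, bond orders sum to 1 (valence 4) → 3 H
  atom 9: C, bond orders sum to 3 (valence 4) → 1 H
  atom 10: C, bond orders sum to 4 (valence 4) → 0 H
  atom 11: O, bond orders sum to 2 (valence 2) → 0 H
  atom 12: C, bond orders sum to 1 (valence 4) → 3 H
Total hydrogens: 10.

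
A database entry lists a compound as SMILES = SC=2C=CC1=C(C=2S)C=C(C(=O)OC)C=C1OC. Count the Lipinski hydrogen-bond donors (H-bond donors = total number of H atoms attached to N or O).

Donors: find every N or O and count the H atoms it carries.
  atom 12 (O): bond orders sum to 2 → 0 H
  atom 13 (O): bond orders sum to 2 → 0 H
  atom 17 (O): bond orders sum to 2 → 0 H
Lipinski HBD = 0.

0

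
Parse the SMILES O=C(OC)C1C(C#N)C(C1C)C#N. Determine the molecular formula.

C9H10N2O2

Walk through each heavy atom and fill implicit hydrogens from standard valence (C 4, N 3, O 2, S 2, halogen 1):
  atom 1: O, bond orders sum to 2 (valence 2) → 0 H
  atom 2: C, bond orders sum to 4 (valence 4) → 0 H
  atom 3: O, bond orders sum to 2 (valence 2) → 0 H
  atom 4: C, bond orders sum to 1 (valence 4) → 3 H
  atom 5: C, bond orders sum to 3 (valence 4) → 1 H
  atom 6: C, bond orders sum to 3 (valence 4) → 1 H
  atom 7: C, bond orders sum to 4 (valence 4) → 0 H
  atom 8: N, bond orders sum to 3 (valence 3) → 0 H
  atom 9: C, bond orders sum to 3 (valence 4) → 1 H
  atom 10: C, bond orders sum to 3 (valence 4) → 1 H
  atom 11: C, bond orders sum to 1 (valence 4) → 3 H
  atom 12: C, bond orders sum to 4 (valence 4) → 0 H
  atom 13: N, bond orders sum to 3 (valence 3) → 0 H
Totals → C:9, H:10, N:2, O:2.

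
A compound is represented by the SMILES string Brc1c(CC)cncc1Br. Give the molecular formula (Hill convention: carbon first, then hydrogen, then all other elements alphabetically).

Walk through each heavy atom and fill implicit hydrogens from standard valence (C 4, N 3, O 2, S 2, halogen 1); for lowercase aromatic atoms, an aromatic c carries 1 H when it has two neighbours and 0 H with three, and aromatic n carries 0 H:
  atom 1: Br (halogen, monovalent) → 0 H
  atom 2: aromatic c, 3 neighbours → 0 H
  atom 3: aromatic c, 3 neighbours → 0 H
  atom 4: C, bond orders sum to 2 (valence 4) → 2 H
  atom 5: C, bond orders sum to 1 (valence 4) → 3 H
  atom 6: aromatic c, 2 neighbours → 1 H
  atom 7: aromatic n, 2 neighbours → 0 H
  atom 8: aromatic c, 2 neighbours → 1 H
  atom 9: aromatic c, 3 neighbours → 0 H
  atom 10: Br (halogen, monovalent) → 0 H
Totals → C:7, H:7, Br:2, N:1.
In Hill order: C7H7Br2N.

C7H7Br2N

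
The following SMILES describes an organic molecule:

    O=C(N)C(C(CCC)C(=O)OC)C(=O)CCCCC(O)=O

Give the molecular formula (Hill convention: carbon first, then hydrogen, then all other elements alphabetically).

Walk through each heavy atom and fill implicit hydrogens from standard valence (C 4, N 3, O 2, S 2, halogen 1):
  atom 1: O, bond orders sum to 2 (valence 2) → 0 H
  atom 2: C, bond orders sum to 4 (valence 4) → 0 H
  atom 3: N, bond orders sum to 1 (valence 3) → 2 H
  atom 4: C, bond orders sum to 3 (valence 4) → 1 H
  atom 5: C, bond orders sum to 3 (valence 4) → 1 H
  atom 6: C, bond orders sum to 2 (valence 4) → 2 H
  atom 7: C, bond orders sum to 2 (valence 4) → 2 H
  atom 8: C, bond orders sum to 1 (valence 4) → 3 H
  atom 9: C, bond orders sum to 4 (valence 4) → 0 H
  atom 10: O, bond orders sum to 2 (valence 2) → 0 H
  atom 11: O, bond orders sum to 2 (valence 2) → 0 H
  atom 12: C, bond orders sum to 1 (valence 4) → 3 H
  atom 13: C, bond orders sum to 4 (valence 4) → 0 H
  atom 14: O, bond orders sum to 2 (valence 2) → 0 H
  atom 15: C, bond orders sum to 2 (valence 4) → 2 H
  atom 16: C, bond orders sum to 2 (valence 4) → 2 H
  atom 17: C, bond orders sum to 2 (valence 4) → 2 H
  atom 18: C, bond orders sum to 2 (valence 4) → 2 H
  atom 19: C, bond orders sum to 4 (valence 4) → 0 H
  atom 20: O, bond orders sum to 1 (valence 2) → 1 H
  atom 21: O, bond orders sum to 2 (valence 2) → 0 H
Totals → C:14, H:23, N:1, O:6.

C14H23NO6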